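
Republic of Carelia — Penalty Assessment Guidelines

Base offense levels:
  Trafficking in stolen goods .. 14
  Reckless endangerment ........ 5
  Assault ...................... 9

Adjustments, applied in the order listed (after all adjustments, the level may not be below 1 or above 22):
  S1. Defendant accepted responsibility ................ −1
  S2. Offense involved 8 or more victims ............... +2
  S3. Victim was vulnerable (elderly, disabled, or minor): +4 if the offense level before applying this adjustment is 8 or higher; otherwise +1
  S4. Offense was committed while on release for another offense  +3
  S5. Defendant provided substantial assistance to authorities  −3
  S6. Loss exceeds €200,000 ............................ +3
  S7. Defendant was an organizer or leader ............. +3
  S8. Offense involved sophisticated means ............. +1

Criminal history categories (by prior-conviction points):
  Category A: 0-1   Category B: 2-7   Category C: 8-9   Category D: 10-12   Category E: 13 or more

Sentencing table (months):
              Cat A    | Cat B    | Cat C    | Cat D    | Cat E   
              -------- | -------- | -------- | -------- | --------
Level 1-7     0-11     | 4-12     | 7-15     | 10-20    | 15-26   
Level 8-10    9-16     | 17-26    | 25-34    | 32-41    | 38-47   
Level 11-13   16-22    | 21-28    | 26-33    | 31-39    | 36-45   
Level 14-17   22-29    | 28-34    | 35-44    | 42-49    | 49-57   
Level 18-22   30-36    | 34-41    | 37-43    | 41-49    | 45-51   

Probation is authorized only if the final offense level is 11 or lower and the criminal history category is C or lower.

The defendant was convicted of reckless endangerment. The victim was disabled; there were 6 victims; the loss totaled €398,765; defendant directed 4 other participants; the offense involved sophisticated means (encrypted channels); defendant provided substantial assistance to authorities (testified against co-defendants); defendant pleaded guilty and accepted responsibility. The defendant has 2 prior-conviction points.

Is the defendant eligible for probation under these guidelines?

Yes

Base offense level for reckless endangerment: 5.
S1 applies: 5 − 1 = 4.
S3 applies (level before this adjustment is 4 < 8, so +1): 4 + 1 = 5.
S5 applies: 5 − 3 = 2.
S6 applies: 2 + 3 = 5.
S7 applies: 5 + 3 = 8.
S8 applies: 8 + 1 = 9.
Final offense level: 9.
Criminal history: 2 prior points → Category B (2-7).
Level 9 falls in the 8-10 band.
Grid: Level 8-10 × Category B = 17-26 months.
Probation check: level 9 ≤ 11 and category B ≤ C → eligible.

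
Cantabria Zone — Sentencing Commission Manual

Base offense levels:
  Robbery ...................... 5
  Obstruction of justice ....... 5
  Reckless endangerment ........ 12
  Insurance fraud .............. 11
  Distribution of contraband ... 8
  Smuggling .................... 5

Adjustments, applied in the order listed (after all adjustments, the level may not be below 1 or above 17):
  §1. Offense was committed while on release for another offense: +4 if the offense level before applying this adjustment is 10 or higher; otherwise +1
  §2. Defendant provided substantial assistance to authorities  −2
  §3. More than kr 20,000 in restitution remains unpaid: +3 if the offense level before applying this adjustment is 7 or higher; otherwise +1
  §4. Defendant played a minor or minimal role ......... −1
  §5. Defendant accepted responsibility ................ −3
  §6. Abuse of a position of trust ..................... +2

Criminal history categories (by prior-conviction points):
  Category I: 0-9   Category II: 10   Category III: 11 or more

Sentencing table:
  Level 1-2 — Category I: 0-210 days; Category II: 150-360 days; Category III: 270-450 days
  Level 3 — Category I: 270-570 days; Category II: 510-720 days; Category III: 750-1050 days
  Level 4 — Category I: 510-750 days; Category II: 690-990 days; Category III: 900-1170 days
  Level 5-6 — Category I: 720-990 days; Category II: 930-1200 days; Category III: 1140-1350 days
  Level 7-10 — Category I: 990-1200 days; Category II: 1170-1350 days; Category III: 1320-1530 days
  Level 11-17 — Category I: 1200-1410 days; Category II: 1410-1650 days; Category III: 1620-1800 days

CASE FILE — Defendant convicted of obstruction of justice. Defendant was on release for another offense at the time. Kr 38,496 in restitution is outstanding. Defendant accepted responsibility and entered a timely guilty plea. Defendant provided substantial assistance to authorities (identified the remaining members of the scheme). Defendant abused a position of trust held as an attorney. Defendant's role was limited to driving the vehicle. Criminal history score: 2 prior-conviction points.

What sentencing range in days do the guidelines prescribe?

270-570 days

Base offense level for obstruction of justice: 5.
§1 applies (level before this adjustment is 5 < 10, so +1): 5 + 1 = 6.
§2 applies: 6 − 2 = 4.
§3 applies (level before this adjustment is 4 < 7, so +1): 4 + 1 = 5.
§4 applies: 5 − 1 = 4.
§5 applies: 4 − 3 = 1.
§6 applies: 1 + 2 = 3.
Final offense level: 3.
Criminal history: 2 prior points → Category I (0-9).
Level 3 falls in the 3 band.
Grid: Level 3 × Category I = 270-570 days.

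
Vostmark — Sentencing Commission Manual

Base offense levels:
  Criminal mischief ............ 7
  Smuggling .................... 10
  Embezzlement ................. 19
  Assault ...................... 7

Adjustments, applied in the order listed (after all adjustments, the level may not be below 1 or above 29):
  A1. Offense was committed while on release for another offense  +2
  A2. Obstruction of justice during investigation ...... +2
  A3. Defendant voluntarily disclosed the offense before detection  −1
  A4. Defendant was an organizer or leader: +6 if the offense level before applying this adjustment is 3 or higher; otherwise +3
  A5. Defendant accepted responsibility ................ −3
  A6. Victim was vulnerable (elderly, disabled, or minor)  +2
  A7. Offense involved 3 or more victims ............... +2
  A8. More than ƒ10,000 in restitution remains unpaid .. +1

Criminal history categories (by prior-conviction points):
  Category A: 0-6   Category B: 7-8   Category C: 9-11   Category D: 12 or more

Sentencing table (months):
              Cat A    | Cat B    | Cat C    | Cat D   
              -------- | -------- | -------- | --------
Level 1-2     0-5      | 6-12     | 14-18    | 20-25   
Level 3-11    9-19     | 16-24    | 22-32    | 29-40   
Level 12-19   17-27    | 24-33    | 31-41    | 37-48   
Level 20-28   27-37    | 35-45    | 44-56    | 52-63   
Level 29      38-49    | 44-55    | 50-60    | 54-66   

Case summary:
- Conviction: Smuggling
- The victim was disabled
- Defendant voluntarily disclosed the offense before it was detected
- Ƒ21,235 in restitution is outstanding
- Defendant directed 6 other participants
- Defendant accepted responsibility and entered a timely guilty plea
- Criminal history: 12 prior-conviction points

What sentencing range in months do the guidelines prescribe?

Base offense level for smuggling: 10.
A3 applies: 10 − 1 = 9.
A4 applies (level before this adjustment is 9 ≥ 3, so +6): 9 + 6 = 15.
A5 applies: 15 − 3 = 12.
A6 applies: 12 + 2 = 14.
A7 does not apply.
A8 applies: 14 + 1 = 15.
Final offense level: 15.
Criminal history: 12 prior points → Category D (12+).
Level 15 falls in the 12-19 band.
Grid: Level 12-19 × Category D = 37-48 months.

37-48 months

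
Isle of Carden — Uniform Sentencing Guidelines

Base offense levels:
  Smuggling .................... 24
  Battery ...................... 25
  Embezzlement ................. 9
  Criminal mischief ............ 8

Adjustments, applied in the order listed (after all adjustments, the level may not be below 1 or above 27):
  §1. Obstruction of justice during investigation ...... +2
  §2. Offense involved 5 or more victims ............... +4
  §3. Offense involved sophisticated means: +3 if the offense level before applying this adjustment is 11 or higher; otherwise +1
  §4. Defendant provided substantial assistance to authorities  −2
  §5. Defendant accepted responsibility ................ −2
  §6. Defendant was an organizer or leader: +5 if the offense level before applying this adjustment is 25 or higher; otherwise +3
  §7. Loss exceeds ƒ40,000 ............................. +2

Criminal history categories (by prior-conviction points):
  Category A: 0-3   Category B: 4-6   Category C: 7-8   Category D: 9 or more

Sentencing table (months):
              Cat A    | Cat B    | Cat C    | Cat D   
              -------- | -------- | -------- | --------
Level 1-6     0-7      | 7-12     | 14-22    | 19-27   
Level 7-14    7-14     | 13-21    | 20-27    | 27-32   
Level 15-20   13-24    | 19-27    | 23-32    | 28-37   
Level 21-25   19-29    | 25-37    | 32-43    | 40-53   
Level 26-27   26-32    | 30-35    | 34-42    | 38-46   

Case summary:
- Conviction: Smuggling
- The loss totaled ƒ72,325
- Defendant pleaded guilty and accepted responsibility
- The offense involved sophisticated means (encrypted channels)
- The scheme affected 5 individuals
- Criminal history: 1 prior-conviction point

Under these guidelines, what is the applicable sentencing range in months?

26-32 months

Base offense level for smuggling: 24.
§2 applies: 24 + 4 = 28.
§3 applies (level before this adjustment is 28 ≥ 11, so +3): 28 + 3 = 31.
§5 applies: 31 − 2 = 29.
§7 applies: 29 + 2 = 31.
Level 31 exceeds the maximum of 27; capped at 27.
Final offense level: 27.
Criminal history: 1 prior point → Category A (0-3).
Level 27 falls in the 26-27 band.
Grid: Level 26-27 × Category A = 26-32 months.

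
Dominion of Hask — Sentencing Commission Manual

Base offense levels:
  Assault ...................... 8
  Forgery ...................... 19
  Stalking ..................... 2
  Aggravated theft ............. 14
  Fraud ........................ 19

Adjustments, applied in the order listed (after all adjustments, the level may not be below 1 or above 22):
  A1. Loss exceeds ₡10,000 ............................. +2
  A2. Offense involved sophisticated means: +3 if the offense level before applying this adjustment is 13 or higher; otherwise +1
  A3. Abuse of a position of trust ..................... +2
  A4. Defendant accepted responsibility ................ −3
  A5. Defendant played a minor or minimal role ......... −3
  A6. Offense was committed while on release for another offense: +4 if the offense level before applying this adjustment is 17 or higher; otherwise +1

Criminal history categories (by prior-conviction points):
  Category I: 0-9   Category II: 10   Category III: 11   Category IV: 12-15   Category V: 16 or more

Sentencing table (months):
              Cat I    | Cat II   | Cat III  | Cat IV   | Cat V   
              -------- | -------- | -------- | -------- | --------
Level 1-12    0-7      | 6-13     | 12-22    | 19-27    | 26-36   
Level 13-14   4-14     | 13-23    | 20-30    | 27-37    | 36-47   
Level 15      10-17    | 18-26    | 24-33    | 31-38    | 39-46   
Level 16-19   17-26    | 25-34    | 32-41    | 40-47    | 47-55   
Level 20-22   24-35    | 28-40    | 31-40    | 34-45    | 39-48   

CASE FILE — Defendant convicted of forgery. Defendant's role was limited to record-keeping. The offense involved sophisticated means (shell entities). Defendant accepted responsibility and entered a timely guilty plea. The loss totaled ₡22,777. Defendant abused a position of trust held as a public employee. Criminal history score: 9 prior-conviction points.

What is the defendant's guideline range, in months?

Base offense level for forgery: 19.
A1 applies: 19 + 2 = 21.
A2 applies (level before this adjustment is 21 ≥ 13, so +3): 21 + 3 = 24.
A3 applies: 24 + 2 = 26.
A4 applies: 26 − 3 = 23.
A5 applies: 23 − 3 = 20.
A6 does not apply.
Final offense level: 20.
Criminal history: 9 prior points → Category I (0-9).
Level 20 falls in the 20-22 band.
Grid: Level 20-22 × Category I = 24-35 months.

24-35 months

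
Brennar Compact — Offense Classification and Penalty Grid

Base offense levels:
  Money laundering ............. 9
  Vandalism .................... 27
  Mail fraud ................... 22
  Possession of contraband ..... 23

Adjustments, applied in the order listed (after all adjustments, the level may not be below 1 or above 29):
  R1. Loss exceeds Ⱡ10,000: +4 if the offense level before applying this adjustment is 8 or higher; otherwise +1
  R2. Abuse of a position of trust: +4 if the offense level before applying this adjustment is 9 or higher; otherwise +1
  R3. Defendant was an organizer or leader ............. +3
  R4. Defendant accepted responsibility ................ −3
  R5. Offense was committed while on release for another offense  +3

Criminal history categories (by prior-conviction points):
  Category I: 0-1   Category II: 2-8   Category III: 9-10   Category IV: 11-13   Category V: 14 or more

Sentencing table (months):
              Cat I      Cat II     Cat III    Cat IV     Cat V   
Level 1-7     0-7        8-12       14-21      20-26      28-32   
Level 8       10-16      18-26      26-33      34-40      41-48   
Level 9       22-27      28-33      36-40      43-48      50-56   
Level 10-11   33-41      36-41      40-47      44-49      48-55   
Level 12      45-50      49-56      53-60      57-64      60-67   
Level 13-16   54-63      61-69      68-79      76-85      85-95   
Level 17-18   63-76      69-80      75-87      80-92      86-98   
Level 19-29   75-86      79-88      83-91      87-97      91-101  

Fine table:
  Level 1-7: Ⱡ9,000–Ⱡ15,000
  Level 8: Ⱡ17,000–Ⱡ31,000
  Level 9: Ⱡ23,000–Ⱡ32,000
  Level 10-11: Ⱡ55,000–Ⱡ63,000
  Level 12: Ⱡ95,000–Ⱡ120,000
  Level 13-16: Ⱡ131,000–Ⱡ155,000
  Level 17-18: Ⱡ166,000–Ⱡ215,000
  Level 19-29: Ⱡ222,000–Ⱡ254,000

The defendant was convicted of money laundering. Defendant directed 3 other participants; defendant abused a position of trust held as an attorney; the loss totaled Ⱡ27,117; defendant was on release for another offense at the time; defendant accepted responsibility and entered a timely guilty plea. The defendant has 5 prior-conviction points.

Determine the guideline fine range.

Ⱡ222,000–Ⱡ254,000

Base offense level for money laundering: 9.
R1 applies (level before this adjustment is 9 ≥ 8, so +4): 9 + 4 = 13.
R2 applies (level before this adjustment is 13 ≥ 9, so +4): 13 + 4 = 17.
R3 applies: 17 + 3 = 20.
R4 applies: 20 − 3 = 17.
R5 applies: 17 + 3 = 20.
Final offense level: 20.
Level 20 falls in the 19-29 band.
Fine table: Level 19-29 → Ⱡ222,000–Ⱡ254,000.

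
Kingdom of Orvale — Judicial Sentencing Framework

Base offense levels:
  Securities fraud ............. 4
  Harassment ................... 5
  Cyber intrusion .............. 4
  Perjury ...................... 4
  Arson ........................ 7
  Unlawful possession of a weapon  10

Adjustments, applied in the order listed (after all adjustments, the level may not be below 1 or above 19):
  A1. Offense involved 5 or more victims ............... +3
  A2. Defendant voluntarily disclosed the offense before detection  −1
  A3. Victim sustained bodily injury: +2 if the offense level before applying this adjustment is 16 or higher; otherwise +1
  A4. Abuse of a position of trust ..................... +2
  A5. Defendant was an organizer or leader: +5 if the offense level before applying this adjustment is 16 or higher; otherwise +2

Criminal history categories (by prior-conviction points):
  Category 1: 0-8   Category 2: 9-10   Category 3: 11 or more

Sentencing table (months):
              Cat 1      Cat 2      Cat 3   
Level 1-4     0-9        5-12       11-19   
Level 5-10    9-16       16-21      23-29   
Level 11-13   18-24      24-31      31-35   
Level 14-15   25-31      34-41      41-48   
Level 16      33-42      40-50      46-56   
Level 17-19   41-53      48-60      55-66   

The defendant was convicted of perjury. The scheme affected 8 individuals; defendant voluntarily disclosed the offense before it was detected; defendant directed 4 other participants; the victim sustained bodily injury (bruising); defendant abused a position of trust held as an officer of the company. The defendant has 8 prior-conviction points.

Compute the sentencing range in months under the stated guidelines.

18-24 months

Base offense level for perjury: 4.
A1 applies: 4 + 3 = 7.
A2 applies: 7 − 1 = 6.
A3 applies (level before this adjustment is 6 < 16, so +1): 6 + 1 = 7.
A4 applies: 7 + 2 = 9.
A5 applies (level before this adjustment is 9 < 16, so +2): 9 + 2 = 11.
Final offense level: 11.
Criminal history: 8 prior points → Category 1 (0-8).
Level 11 falls in the 11-13 band.
Grid: Level 11-13 × Category 1 = 18-24 months.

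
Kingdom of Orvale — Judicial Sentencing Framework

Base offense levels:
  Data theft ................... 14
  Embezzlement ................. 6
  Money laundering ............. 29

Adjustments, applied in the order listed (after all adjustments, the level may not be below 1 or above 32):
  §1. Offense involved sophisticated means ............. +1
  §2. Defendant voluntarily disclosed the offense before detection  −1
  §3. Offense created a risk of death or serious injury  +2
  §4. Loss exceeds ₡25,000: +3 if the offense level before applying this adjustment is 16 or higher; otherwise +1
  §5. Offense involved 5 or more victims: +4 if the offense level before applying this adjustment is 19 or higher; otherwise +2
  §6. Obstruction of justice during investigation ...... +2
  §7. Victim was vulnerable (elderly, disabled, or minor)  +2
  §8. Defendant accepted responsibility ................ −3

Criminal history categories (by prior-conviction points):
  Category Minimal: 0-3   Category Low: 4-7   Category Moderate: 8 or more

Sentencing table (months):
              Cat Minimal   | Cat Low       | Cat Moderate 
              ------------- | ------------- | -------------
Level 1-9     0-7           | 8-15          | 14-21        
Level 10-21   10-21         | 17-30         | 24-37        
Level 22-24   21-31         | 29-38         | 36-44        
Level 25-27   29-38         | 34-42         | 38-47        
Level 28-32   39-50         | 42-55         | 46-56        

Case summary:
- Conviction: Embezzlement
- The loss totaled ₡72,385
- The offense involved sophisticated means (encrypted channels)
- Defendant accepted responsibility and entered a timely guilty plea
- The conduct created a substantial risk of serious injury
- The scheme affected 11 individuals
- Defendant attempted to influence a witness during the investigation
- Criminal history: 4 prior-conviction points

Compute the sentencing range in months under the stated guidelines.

17-30 months

Base offense level for embezzlement: 6.
§1 applies: 6 + 1 = 7.
§2 does not apply.
§3 applies: 7 + 2 = 9.
§4 applies (level before this adjustment is 9 < 16, so +1): 9 + 1 = 10.
§5 applies (level before this adjustment is 10 < 19, so +2): 10 + 2 = 12.
§6 applies: 12 + 2 = 14.
§8 applies: 14 − 3 = 11.
Final offense level: 11.
Criminal history: 4 prior points → Category Low (4-7).
Level 11 falls in the 10-21 band.
Grid: Level 10-21 × Category Low = 17-30 months.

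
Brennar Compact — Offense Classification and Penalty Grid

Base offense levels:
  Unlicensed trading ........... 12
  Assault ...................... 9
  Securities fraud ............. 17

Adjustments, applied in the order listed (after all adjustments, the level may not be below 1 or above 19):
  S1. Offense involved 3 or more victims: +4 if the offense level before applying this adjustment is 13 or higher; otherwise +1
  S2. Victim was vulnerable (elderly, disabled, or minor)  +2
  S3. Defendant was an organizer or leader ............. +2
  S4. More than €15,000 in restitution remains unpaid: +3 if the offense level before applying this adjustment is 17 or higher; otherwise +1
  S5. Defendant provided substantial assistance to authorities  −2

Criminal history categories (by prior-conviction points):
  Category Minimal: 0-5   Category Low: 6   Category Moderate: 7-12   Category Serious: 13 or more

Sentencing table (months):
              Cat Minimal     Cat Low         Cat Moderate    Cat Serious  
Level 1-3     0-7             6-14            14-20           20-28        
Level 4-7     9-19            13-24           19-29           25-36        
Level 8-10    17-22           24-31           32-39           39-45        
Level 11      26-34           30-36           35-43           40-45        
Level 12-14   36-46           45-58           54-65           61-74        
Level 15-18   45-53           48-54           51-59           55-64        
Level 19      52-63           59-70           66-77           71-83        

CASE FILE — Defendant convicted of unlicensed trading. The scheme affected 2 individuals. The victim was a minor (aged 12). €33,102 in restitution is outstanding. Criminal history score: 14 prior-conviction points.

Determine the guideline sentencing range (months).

Base offense level for unlicensed trading: 12.
S1 does not apply.
S2 applies: 12 + 2 = 14.
S3 does not apply.
S4 applies (level before this adjustment is 14 < 17, so +1): 14 + 1 = 15.
S5 does not apply.
Final offense level: 15.
Criminal history: 14 prior points → Category Serious (13+).
Level 15 falls in the 15-18 band.
Grid: Level 15-18 × Category Serious = 55-64 months.

55-64 months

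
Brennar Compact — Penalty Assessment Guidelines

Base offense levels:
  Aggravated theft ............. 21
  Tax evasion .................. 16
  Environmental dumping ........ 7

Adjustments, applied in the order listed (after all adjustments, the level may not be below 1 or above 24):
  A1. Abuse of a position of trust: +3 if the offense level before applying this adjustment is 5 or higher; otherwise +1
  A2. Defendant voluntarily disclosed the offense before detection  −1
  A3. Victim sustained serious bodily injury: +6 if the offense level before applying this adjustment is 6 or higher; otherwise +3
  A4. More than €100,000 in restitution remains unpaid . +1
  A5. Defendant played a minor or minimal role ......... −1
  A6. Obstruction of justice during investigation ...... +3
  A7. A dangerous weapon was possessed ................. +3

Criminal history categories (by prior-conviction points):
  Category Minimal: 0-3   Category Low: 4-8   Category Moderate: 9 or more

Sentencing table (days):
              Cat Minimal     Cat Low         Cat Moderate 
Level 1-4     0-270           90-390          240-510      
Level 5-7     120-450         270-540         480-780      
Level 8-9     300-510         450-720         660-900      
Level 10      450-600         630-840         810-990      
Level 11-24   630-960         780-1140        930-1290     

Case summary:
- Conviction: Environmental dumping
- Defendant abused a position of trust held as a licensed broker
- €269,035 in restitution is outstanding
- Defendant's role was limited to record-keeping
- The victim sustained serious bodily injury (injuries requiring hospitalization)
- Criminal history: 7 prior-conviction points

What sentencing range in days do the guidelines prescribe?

780-1140 days

Base offense level for environmental dumping: 7.
A1 applies (level before this adjustment is 7 ≥ 5, so +3): 7 + 3 = 10.
A3 applies (level before this adjustment is 10 ≥ 6, so +6): 10 + 6 = 16.
A4 applies: 16 + 1 = 17.
A5 applies: 17 − 1 = 16.
A6 does not apply.
Final offense level: 16.
Criminal history: 7 prior points → Category Low (4-8).
Level 16 falls in the 11-24 band.
Grid: Level 11-24 × Category Low = 780-1140 days.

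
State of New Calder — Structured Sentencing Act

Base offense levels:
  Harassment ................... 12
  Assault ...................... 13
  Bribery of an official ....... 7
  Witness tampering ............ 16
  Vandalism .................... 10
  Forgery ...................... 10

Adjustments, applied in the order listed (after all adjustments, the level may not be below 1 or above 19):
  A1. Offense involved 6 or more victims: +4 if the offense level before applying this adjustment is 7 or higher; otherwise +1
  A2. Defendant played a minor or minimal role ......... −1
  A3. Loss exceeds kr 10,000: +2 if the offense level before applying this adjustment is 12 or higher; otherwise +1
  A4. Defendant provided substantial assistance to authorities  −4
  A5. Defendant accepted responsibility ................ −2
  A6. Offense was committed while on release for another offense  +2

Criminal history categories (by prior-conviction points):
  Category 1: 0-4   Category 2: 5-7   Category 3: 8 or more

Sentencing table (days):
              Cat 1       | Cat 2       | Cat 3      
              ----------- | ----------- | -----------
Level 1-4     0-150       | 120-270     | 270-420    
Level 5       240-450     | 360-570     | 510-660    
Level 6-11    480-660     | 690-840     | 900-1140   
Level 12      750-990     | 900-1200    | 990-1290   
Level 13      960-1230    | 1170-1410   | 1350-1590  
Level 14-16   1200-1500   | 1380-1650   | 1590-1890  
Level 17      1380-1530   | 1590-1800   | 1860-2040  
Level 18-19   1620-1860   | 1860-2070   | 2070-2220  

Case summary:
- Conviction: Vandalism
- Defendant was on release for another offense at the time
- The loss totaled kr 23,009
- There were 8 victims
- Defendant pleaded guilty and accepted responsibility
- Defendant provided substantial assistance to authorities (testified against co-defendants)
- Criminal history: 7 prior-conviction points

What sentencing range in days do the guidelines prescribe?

Base offense level for vandalism: 10.
A1 applies (level before this adjustment is 10 ≥ 7, so +4): 10 + 4 = 14.
A3 applies (level before this adjustment is 14 ≥ 12, so +2): 14 + 2 = 16.
A4 applies: 16 − 4 = 12.
A5 applies: 12 − 2 = 10.
A6 applies: 10 + 2 = 12.
Final offense level: 12.
Criminal history: 7 prior points → Category 2 (5-7).
Level 12 falls in the 12 band.
Grid: Level 12 × Category 2 = 900-1200 days.

900-1200 days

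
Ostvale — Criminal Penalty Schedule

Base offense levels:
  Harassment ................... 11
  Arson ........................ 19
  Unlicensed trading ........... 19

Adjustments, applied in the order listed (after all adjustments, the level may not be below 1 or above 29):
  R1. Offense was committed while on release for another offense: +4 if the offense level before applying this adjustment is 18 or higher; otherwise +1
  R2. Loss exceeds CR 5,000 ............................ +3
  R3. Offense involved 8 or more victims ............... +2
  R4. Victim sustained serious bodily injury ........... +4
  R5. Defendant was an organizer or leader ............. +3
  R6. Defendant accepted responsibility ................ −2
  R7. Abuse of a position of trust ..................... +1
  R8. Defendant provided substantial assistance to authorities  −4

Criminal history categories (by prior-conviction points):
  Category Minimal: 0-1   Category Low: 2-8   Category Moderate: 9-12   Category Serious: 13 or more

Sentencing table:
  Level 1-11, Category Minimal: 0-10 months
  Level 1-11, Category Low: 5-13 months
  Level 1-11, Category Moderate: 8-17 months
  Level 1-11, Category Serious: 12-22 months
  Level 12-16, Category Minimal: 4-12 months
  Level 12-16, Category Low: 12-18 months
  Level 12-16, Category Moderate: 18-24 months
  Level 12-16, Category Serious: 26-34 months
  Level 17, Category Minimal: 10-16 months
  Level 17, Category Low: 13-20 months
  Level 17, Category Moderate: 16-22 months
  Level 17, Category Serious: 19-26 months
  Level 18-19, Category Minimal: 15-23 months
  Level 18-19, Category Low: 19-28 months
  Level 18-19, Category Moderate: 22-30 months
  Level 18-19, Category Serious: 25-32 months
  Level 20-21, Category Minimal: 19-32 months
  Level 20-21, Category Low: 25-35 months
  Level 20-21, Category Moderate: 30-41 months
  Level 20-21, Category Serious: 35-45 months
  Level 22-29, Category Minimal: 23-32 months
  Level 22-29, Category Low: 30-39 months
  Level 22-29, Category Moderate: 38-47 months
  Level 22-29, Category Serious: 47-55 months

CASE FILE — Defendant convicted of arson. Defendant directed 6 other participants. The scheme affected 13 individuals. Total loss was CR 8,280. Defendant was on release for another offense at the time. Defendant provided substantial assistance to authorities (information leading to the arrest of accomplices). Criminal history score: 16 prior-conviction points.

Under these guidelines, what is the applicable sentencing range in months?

47-55 months

Base offense level for arson: 19.
R1 applies (level before this adjustment is 19 ≥ 18, so +4): 19 + 4 = 23.
R2 applies: 23 + 3 = 26.
R3 applies: 26 + 2 = 28.
R5 applies: 28 + 3 = 31.
R6 does not apply.
R7 does not apply.
R8 applies: 31 − 4 = 27.
Final offense level: 27.
Criminal history: 16 prior points → Category Serious (13+).
Level 27 falls in the 22-29 band.
Grid: Level 22-29 × Category Serious = 47-55 months.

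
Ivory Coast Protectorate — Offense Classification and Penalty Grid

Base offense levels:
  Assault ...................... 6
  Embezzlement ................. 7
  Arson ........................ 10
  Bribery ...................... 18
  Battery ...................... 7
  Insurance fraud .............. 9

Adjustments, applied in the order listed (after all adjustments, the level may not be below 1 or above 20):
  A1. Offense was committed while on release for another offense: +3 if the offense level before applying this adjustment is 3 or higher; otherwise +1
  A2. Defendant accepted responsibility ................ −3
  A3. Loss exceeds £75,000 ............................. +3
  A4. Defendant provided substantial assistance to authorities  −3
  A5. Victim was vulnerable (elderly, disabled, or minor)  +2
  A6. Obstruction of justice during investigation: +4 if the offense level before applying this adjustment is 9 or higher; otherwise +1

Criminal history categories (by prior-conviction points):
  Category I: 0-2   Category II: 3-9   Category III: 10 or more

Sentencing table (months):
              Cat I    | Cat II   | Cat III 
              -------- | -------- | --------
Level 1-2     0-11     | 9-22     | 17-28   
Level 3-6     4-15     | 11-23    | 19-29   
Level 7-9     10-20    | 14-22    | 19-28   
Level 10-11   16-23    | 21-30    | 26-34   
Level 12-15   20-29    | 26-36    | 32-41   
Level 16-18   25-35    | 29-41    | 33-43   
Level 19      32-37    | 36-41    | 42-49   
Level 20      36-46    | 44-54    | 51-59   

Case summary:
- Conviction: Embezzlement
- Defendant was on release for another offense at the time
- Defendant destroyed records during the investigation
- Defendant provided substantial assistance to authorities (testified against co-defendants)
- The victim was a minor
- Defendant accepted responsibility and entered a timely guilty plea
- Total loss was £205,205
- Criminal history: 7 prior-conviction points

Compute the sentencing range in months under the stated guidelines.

Base offense level for embezzlement: 7.
A1 applies (level before this adjustment is 7 ≥ 3, so +3): 7 + 3 = 10.
A2 applies: 10 − 3 = 7.
A3 applies: 7 + 3 = 10.
A4 applies: 10 − 3 = 7.
A5 applies: 7 + 2 = 9.
A6 applies (level before this adjustment is 9 ≥ 9, so +4): 9 + 4 = 13.
Final offense level: 13.
Criminal history: 7 prior points → Category II (3-9).
Level 13 falls in the 12-15 band.
Grid: Level 12-15 × Category II = 26-36 months.

26-36 months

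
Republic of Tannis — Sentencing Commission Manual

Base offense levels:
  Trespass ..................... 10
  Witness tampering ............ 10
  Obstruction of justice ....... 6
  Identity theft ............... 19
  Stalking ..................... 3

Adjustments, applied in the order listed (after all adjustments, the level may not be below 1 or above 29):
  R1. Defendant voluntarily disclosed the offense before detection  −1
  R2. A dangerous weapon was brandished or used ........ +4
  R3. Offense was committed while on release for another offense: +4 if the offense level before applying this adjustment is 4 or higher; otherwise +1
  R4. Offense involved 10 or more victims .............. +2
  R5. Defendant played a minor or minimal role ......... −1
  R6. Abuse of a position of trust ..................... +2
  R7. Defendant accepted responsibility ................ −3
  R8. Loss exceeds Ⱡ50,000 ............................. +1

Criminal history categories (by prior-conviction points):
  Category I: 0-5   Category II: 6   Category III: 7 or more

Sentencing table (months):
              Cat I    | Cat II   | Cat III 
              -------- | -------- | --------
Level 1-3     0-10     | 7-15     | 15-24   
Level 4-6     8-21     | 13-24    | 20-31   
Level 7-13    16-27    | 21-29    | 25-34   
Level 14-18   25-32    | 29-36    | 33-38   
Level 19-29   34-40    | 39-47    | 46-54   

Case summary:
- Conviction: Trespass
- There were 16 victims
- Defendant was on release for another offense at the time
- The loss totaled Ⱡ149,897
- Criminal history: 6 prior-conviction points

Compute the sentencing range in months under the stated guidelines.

29-36 months

Base offense level for trespass: 10.
R3 applies (level before this adjustment is 10 ≥ 4, so +4): 10 + 4 = 14.
R4 applies: 14 + 2 = 16.
R5 does not apply.
R6 does not apply.
R7 does not apply.
R8 applies: 16 + 1 = 17.
Final offense level: 17.
Criminal history: 6 prior points → Category II (6).
Level 17 falls in the 14-18 band.
Grid: Level 14-18 × Category II = 29-36 months.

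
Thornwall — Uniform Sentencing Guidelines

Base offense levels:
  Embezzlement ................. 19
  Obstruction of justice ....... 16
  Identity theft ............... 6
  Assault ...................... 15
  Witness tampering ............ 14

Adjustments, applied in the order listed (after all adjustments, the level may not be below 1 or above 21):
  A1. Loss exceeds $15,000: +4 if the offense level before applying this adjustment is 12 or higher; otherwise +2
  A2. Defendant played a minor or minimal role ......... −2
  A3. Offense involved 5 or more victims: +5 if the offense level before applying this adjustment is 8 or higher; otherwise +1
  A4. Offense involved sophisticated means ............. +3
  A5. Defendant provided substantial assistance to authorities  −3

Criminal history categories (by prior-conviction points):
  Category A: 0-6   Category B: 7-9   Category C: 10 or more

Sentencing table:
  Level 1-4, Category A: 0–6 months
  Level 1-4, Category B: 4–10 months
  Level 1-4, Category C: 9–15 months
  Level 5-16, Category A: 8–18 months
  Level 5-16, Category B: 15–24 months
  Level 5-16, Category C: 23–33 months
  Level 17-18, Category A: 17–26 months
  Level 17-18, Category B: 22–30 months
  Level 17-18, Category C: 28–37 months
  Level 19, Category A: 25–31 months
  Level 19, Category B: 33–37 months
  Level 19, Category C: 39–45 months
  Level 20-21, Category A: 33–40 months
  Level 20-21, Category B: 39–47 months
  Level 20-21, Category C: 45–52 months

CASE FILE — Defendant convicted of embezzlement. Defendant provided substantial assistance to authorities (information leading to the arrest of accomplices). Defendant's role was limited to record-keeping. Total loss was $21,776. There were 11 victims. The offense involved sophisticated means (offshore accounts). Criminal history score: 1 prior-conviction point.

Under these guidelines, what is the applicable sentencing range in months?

33-40 months

Base offense level for embezzlement: 19.
A1 applies (level before this adjustment is 19 ≥ 12, so +4): 19 + 4 = 23.
A2 applies: 23 − 2 = 21.
A3 applies (level before this adjustment is 21 ≥ 8, so +5): 21 + 5 = 26.
A4 applies: 26 + 3 = 29.
A5 applies: 29 − 3 = 26.
Level 26 exceeds the maximum of 21; capped at 21.
Final offense level: 21.
Criminal history: 1 prior point → Category A (0-6).
Level 21 falls in the 20-21 band.
Grid: Level 20-21 × Category A = 33-40 months.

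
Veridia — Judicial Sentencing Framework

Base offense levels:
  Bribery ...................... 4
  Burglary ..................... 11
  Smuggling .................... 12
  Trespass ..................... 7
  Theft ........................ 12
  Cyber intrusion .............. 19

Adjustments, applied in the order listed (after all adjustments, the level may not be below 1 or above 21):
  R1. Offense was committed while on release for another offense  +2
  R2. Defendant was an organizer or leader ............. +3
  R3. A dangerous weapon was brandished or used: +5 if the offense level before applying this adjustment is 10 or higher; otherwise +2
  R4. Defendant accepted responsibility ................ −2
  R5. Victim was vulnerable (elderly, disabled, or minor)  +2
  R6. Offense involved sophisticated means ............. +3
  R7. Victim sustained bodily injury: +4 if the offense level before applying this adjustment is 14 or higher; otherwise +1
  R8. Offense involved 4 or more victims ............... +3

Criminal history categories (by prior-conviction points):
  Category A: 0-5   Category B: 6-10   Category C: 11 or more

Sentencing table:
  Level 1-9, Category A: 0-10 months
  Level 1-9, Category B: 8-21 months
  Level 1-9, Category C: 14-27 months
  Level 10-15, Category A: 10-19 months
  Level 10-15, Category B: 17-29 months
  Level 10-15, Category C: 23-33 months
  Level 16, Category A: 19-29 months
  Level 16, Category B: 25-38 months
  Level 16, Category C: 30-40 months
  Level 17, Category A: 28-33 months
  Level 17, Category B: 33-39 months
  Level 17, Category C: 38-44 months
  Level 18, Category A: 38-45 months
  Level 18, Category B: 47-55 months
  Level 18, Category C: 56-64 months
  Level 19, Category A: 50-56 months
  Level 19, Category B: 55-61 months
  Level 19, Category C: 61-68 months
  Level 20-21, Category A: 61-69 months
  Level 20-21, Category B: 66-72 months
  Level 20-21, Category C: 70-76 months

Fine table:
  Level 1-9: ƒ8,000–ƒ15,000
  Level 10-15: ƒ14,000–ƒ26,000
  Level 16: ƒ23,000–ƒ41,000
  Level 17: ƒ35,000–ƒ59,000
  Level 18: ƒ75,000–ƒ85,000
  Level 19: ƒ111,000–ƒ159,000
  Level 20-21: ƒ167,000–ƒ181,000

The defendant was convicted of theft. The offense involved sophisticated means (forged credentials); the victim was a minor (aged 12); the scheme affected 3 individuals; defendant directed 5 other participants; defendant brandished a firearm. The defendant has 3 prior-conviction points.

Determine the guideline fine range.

Base offense level for theft: 12.
R2 applies: 12 + 3 = 15.
R3 applies (level before this adjustment is 15 ≥ 10, so +5): 15 + 5 = 20.
R4 does not apply.
R5 applies: 20 + 2 = 22.
R6 applies: 22 + 3 = 25.
Level 25 exceeds the maximum of 21; capped at 21.
Final offense level: 21.
Level 21 falls in the 20-21 band.
Fine table: Level 20-21 → ƒ167,000–ƒ181,000.

ƒ167,000–ƒ181,000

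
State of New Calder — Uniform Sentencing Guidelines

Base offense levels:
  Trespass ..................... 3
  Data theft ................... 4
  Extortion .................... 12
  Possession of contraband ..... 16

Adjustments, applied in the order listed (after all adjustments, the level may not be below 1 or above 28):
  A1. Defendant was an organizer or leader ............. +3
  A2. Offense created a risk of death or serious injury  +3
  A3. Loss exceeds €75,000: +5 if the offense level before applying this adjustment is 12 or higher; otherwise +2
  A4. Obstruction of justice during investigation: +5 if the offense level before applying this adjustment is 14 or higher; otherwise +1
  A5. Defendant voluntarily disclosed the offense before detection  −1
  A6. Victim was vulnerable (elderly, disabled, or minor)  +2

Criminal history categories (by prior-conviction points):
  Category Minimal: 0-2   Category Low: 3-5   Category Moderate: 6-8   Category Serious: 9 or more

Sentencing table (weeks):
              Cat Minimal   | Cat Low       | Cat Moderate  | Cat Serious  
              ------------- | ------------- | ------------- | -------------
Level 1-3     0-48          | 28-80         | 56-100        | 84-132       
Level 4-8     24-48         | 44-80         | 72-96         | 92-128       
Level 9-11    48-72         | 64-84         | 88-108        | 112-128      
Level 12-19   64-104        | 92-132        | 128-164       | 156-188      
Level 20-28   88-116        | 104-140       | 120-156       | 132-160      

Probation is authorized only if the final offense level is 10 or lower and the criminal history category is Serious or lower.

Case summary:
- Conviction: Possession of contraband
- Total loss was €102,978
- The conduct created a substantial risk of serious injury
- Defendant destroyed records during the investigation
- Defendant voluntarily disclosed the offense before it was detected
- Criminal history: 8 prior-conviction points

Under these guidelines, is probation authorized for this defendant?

Base offense level for possession of contraband: 16.
A2 applies: 16 + 3 = 19.
A3 applies (level before this adjustment is 19 ≥ 12, so +5): 19 + 5 = 24.
A4 applies (level before this adjustment is 24 ≥ 14, so +5): 24 + 5 = 29.
A5 applies: 29 − 1 = 28.
Final offense level: 28.
Criminal history: 8 prior points → Category Moderate (6-8).
Level 28 falls in the 20-28 band.
Grid: Level 20-28 × Category Moderate = 120-156 weeks.
Probation check: level 28 > 10 and category Moderate ≤ Serious → not eligible.

No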